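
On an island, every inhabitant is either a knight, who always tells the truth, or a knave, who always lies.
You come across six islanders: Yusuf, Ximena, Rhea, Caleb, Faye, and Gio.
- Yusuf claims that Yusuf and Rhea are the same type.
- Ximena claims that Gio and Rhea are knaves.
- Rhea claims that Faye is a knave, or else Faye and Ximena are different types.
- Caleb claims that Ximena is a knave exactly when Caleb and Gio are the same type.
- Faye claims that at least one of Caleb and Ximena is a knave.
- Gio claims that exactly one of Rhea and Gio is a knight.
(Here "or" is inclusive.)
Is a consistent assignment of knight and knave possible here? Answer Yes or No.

No

Checking all 64 assignments, each has at least one speaker whose statement's truth value contradicts their type.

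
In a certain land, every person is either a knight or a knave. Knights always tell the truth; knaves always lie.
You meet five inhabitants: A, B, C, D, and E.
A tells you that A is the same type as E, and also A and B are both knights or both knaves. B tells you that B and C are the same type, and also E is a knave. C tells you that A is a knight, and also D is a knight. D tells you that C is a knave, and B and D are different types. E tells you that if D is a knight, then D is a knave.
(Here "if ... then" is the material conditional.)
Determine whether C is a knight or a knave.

C is a knave.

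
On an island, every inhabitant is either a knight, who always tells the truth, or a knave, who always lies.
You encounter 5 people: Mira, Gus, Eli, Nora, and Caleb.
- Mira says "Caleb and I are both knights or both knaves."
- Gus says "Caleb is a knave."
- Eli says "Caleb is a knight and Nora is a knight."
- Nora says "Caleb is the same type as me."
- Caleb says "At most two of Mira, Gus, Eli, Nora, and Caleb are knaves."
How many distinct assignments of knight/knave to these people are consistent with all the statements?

Consistent assignments:
  Mira=knight, Gus=knave, Eli=knight, Nora=knight, Caleb=knight
  Mira=knave, Gus=knave, Eli=knight, Nora=knight, Caleb=knight

2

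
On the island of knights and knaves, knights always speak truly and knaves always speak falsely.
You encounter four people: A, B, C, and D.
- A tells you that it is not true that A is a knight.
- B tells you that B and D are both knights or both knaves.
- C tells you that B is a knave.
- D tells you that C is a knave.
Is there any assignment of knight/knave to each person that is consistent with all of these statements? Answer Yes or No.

No

Checking all 16 assignments, each has at least one speaker whose statement's truth value contradicts their type.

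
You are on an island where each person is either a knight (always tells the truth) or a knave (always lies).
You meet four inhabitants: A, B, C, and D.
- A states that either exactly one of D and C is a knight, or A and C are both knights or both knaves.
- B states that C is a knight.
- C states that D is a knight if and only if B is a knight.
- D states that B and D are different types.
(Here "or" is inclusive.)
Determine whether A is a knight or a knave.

Consistent assignments: {A=knight, B=knave, C=knave, D=knight}
In every consistent assignment, A is a knight.

A is a knight.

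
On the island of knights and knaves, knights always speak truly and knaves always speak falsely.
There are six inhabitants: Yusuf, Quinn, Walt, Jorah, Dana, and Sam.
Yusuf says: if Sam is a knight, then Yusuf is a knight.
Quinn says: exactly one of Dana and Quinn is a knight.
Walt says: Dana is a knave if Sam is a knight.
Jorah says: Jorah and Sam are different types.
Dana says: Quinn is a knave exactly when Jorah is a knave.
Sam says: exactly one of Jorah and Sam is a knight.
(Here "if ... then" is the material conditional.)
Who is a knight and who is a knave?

Yusuf is a knight, Quinn is a knight, Walt is a knight, Jorah is a knave, Dana is a knave, and Sam is a knave.

Yusuf (knight): "if Sam is a knight, then Yusuf is a knight" — True. ✓
Quinn is a knight, so "exactly one of Dana and Quinn is a knight" must be True — and it is.
Walt (knight): "Dana is a knave if Sam is a knight" — True. ✓
Jorah is a knave; "Jorah and Sam are different types" is false, as required.
Since Dana is a knave, "Quinn is a knave exactly when Jorah is a knave" needs to be false, which holds.
Sam is a knave, so "exactly one of Jorah and Sam is a knight" must be false — and it is.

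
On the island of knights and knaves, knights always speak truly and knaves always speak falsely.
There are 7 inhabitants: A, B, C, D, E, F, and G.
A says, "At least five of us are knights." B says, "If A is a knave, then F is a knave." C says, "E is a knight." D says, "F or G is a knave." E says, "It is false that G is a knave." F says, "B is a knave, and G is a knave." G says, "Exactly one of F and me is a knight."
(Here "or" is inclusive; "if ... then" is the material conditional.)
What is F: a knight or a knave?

F is a knave.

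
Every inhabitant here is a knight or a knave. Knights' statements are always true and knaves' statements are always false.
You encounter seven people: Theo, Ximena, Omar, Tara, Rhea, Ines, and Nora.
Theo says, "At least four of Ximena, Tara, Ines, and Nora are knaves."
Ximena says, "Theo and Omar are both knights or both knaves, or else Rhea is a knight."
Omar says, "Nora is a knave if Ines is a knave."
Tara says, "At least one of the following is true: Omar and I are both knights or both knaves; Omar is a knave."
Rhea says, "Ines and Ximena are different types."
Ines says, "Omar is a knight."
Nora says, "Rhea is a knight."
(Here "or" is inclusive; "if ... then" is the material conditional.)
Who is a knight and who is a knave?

Knights: Ximena, Tara, Rhea, and Nora. Knaves: Theo, Omar, and Ines.

Since Theo is a knave, "at least four of Ximena, Tara, Ines, and Nora are knaves" needs to be false, which holds.
Ximena is a knight; "Theo and Omar are both knights or both knaves, or else Rhea is a knight" is True, as required.
Omar is a knave, and the claim "Nora is a knave if Ines is a knave" is indeed false.
Tara is a knight; "at least one of the following is true: Omar and I are both knights or both knaves; Omar is a knave" is True, as required.
Since Rhea is a knight, "Ines and Ximena are different types" needs to be True, which holds.
Ines is a knave; "Omar is a knight" is false, as required.
As a knight, Nora's statement "Rhea is a knight" should be True; it is.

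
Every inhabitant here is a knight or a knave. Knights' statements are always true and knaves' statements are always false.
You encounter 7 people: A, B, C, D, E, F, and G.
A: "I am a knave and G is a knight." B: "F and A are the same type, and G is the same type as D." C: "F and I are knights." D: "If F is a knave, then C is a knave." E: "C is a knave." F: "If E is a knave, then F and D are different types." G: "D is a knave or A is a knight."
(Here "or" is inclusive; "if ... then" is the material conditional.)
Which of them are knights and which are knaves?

A is a knave, B is a knave, C is a knave, D is a knight, E is a knight, F is a knight, and G is a knave.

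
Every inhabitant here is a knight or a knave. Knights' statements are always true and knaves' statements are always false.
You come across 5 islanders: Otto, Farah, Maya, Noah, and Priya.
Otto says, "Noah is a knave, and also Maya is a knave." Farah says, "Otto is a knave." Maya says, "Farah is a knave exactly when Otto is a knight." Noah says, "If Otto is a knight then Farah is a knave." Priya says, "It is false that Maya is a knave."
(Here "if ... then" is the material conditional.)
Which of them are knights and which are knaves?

Knights: Farah, Maya, Noah, and Priya. Knaves: Otto.

Otto (knave): "Noah is a knave, and also Maya is a knave" — false. ✓
Since Farah is a knight, "Otto is a knave" needs to be True, which holds.
As a knight, Maya's statement "Farah is a knave exactly when Otto is a knight" should be True; it is.
Since Noah is a knight, "if Otto is a knight then Farah is a knave" needs to be True, which holds.
Priya is a knight; "it is false that Maya is a knave" is True, as required.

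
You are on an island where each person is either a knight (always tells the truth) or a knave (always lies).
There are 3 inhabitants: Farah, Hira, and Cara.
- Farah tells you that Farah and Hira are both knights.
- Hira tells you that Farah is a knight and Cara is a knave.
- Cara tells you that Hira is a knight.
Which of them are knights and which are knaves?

Farah is a knave, Hira is a knave, and Cara is a knave.

Farah (knave): "Farah and Hira are both knights" — False. ✓
Hira is a knave; "Farah is a knight and Cara is a knave" is False, as required.
Cara is a knave, and the claim "Hira is a knight" is indeed False.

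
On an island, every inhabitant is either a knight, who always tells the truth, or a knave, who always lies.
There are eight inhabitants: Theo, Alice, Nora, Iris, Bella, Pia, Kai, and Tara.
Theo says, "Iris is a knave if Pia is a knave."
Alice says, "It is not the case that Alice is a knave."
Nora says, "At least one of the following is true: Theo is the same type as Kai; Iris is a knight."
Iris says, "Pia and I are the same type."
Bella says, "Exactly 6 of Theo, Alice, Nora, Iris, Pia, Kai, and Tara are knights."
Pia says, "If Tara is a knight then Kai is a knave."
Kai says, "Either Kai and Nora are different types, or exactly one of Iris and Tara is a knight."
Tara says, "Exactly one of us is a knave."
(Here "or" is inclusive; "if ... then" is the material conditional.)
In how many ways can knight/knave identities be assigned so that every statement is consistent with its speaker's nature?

3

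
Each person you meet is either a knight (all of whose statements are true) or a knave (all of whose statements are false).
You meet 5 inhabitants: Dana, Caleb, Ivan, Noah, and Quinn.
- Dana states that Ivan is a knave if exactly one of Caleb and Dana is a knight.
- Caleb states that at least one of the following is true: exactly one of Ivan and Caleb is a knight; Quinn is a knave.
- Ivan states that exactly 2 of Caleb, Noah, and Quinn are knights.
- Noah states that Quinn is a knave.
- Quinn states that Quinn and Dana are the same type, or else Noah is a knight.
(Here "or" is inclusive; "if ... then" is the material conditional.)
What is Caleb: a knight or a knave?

Caleb is a knave.

Consistent assignments: {Dana=knight, Caleb=knave, Ivan=knave, Noah=knave, Quinn=knight}
In every consistent assignment, Caleb is a knave.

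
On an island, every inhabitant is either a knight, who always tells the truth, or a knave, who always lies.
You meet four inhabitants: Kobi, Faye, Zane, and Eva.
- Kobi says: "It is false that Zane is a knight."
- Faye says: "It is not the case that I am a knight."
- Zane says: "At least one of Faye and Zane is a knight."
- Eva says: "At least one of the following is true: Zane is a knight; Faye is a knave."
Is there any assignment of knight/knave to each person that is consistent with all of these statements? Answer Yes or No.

Checking all 16 assignments, each has at least one speaker whose statement's truth value contradicts their type.

No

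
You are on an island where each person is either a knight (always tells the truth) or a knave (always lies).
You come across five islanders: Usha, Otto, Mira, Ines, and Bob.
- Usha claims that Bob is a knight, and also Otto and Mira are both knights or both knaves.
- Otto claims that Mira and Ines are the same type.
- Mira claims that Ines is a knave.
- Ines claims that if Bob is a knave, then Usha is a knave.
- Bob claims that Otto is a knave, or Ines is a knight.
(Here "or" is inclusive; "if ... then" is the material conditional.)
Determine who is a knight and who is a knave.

Knights: Usha, Ines, and Bob. Knaves: Otto and Mira.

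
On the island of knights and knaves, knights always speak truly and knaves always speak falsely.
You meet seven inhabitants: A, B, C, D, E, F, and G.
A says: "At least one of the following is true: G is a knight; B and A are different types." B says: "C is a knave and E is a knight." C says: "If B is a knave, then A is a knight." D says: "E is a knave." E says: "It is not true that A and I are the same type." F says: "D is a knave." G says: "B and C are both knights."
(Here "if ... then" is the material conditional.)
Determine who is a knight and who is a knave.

A is a knave, B is a knave, C is a knave, D is a knight, E is a knave, F is a knave, and G is a knave.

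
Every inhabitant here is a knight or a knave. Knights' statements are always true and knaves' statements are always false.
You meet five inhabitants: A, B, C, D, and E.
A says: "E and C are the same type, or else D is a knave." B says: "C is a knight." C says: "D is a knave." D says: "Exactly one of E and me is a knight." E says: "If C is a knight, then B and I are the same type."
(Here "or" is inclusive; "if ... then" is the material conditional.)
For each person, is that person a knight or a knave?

A is a knight, B is a knight, C is a knight, D is a knave, and E is a knave.

Suppose A is a knave. Then A's statement "E and C are the same type, or else D is a knave" would have to be false. Checking the 16 ways to assign the others, none is consistent with every speaker.
(For instance, with B=knight, C=knight, D=knave, E=knave, A's claim "E and C are the same type, or else D is a knave" comes out true where it would need to be false.)
So A must be a knight, making "E and C are the same type, or else D is a knave" true. Taking A=knight, B=knight, C=knight, D=knave, E=knave, each remaining statement checks out:
  B (knight): "C is a knight" — true. ✓
  C (knight): "D is a knave" — true. ✓
  D (knave): "exactly one of E and me is a knight" — false. ✓
  E (knave): "if C is a knight, then B and I are the same type" — false. ✓
This is the unique consistent assignment.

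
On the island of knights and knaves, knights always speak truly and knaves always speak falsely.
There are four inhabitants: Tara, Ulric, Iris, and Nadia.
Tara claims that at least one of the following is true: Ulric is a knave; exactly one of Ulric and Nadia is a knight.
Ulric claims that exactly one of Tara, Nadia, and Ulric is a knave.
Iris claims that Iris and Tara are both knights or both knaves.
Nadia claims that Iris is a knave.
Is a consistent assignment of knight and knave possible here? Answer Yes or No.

Yes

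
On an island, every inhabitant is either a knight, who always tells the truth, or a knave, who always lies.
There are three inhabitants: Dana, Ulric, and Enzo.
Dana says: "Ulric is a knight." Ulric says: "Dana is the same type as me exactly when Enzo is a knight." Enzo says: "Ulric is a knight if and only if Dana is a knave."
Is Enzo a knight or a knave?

Enzo is a knave.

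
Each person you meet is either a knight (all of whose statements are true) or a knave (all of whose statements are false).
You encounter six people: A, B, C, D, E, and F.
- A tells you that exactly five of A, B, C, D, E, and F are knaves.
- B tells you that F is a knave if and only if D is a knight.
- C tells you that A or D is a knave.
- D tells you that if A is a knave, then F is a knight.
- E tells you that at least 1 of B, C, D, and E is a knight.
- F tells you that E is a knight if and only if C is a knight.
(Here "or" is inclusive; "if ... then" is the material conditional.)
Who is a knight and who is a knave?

A (knave): "exactly five of A, B, C, D, E, and F are knaves" — False. ✓
B is a knave; "F is a knave if and only if D is a knight" is False, as required.
C is a knight, and the claim "A or D is a knave" is indeed True.
Since D is a knight, "if A is a knave, then F is a knight" needs to be True, which holds.
E is a knight, and the claim "at least 1 of B, C, D, and E is a knight" is indeed True.
F is a knight; "E is a knight if and only if C is a knight" is True, as required.

A is a knave, B is a knave, C is a knight, D is a knight, E is a knight, and F is a knight.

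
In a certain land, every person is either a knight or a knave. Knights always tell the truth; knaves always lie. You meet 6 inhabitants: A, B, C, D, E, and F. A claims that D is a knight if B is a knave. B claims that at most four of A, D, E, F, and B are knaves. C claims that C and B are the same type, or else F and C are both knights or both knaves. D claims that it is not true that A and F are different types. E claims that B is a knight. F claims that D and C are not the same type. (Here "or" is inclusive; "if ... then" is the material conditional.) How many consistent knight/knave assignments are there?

1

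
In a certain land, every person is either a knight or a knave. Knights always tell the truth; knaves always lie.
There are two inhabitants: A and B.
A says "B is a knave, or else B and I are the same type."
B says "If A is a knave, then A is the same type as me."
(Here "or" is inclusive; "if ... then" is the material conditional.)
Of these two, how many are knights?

2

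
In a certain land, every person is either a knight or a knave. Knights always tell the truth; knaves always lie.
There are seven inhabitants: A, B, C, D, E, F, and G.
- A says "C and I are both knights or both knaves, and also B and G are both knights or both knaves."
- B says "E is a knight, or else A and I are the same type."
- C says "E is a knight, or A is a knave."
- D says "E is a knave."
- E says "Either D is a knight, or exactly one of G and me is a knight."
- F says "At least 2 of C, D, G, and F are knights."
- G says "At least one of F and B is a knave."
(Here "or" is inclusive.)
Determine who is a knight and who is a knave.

A is a knave, and the claim "C and I are both knights or both knaves, and also B and G are both knights or both knaves" is indeed false.
B is a knight; "E is a knight, or else A and I are the same type" is True, as required.
C (knight): "E is a knight, or A is a knave" — True. ✓
As a knave, D's statement "E is a knave" should be false; it is.
E is a knight; "either D is a knight, or exactly one of G and me is a knight" is True, as required.
F (knight): "at least 2 of C, D, G, and F are knights" — True. ✓
G is a knave; "at least one of F and B is a knave" is false, as required.

A is a knave, B is a knight, C is a knight, D is a knave, E is a knight, F is a knight, and G is a knave.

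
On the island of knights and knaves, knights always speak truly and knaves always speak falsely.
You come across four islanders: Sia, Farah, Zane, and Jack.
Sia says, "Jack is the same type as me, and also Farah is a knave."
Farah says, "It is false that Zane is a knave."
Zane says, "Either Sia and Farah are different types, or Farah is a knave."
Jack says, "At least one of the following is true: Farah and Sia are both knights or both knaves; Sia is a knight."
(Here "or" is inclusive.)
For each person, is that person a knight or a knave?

Knights: Farah and Zane. Knaves: Sia and Jack.

Sia is a knave, so "Jack is the same type as me, and also Farah is a knave" must be false — and it is.
Farah is a knight, and the claim "it is false that Zane is a knave" is indeed True.
Zane (knight): "either Sia and Farah are different types, or Farah is a knave" — True. ✓
Since Jack is a knave, "at least one of the following is true: Farah and Sia are both knights or both knaves; Sia is a knight" needs to be false, which holds.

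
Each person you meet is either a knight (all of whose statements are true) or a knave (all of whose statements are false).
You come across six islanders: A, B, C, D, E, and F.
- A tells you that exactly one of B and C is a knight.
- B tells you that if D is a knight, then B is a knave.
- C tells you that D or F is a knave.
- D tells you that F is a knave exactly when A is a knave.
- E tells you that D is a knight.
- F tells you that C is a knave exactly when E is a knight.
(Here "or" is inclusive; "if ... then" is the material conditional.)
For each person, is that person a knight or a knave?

Knights: B, C, and F. Knaves: A, D, and E.

A (knave): "exactly one of B and C is a knight" — false. ✓
B (knight): "if D is a knight, then B is a knave" — True. ✓
C is a knight, and the claim "D or F is a knave" is indeed True.
D (knave): "F is a knave exactly when A is a knave" — false. ✓
As a knave, E's statement "D is a knight" should be false; it is.
As a knight, F's statement "C is a knave exactly when E is a knight" should be True; it is.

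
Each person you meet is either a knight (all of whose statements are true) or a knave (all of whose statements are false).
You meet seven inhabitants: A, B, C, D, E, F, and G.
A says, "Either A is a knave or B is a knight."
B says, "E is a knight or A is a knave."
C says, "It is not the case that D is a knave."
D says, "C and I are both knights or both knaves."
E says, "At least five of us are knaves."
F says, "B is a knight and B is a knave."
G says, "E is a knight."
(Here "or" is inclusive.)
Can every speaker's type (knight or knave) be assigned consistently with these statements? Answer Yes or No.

No

Checking all 128 assignments, each has at least one speaker whose statement's truth value contradicts their type.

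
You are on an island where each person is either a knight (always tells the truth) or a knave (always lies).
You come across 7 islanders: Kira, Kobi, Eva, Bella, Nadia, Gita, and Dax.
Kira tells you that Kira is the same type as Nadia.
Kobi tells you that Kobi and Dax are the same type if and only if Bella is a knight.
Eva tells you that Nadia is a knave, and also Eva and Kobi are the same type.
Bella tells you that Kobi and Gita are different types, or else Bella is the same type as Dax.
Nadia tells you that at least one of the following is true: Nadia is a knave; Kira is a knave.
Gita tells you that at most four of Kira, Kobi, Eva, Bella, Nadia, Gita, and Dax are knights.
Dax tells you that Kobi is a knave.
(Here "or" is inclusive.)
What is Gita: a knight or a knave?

Consistent assignments: {Kira=knave, Kobi=knave, Eva=knave, Bella=knight, Nadia=knight, Gita=knight, Dax=knight}
In every consistent assignment, Gita is a knight.

Gita is a knight.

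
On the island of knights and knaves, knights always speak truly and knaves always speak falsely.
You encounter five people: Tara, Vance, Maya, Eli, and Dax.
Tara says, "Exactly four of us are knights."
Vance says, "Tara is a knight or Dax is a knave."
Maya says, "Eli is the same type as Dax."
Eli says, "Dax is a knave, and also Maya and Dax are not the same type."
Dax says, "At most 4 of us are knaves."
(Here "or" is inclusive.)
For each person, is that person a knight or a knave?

Knights: Dax. Knaves: Tara, Vance, Maya, and Eli.

As a knave, Tara's statement "exactly four of us are knights" should be False; it is.
Vance is a knave; "Tara is a knight or Dax is a knave" is False, as required.
Maya (knave): "Eli is the same type as Dax" — False. ✓
Since Eli is a knave, "Dax is a knave, and also Maya and Dax are not the same type" needs to be False, which holds.
Dax is a knight; "at most 4 of us are knaves" is true, as required.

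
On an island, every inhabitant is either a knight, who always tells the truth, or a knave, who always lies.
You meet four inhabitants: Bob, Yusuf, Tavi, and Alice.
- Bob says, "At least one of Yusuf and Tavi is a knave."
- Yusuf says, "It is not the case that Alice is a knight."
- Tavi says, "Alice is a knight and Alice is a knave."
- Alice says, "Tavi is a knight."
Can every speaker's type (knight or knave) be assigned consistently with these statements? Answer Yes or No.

Yes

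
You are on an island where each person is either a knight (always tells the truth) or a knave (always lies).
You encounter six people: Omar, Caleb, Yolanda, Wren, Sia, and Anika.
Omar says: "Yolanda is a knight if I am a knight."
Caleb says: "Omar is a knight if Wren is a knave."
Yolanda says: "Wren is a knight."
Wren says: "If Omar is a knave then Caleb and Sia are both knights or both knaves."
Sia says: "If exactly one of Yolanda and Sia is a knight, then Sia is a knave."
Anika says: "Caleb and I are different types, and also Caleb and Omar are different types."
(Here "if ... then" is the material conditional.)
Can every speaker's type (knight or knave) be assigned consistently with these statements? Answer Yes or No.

Yes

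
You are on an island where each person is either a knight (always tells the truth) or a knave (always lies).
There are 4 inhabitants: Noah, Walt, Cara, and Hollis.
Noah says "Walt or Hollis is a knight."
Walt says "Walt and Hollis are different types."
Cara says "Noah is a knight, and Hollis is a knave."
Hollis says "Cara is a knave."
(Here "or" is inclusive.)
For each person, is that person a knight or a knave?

As a knight, Noah's statement "Walt or Hollis is a knight" should be true; it is.
Since Walt is a knight, "Walt and Hollis are different types" needs to be true, which holds.
Cara is a knight, so "Noah is a knight, and Hollis is a knave" must be true — and it is.
As a knave, Hollis's statement "Cara is a knave" should be False; it is.

Knights: Noah, Walt, and Cara. Knaves: Hollis.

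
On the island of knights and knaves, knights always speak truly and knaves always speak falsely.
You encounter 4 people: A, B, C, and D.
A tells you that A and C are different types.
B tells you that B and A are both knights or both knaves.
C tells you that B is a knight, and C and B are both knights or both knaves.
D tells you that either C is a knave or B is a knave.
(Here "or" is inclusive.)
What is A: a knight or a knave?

Consistent assignments: {A=knight, B=knight, C=knave, D=knight}; {A=knight, B=knave, C=knave, D=knight}
In every consistent assignment, A is a knight.

A is a knight.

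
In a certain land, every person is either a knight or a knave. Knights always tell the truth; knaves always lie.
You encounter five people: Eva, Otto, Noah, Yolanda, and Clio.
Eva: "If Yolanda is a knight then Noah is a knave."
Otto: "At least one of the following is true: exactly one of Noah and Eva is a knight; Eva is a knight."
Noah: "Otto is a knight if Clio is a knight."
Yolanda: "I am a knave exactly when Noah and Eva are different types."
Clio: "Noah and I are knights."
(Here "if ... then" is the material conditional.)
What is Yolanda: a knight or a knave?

Yolanda is a knave.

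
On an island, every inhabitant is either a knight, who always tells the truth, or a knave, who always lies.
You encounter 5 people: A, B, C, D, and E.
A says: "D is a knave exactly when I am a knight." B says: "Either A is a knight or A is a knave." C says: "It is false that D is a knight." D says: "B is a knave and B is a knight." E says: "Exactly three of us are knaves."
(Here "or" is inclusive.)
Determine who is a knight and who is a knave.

Knights: A, B, and C. Knaves: D and E.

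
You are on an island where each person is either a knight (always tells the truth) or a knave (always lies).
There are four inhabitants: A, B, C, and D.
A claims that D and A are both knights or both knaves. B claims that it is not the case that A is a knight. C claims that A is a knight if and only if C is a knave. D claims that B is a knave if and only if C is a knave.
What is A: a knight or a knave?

A is a knave.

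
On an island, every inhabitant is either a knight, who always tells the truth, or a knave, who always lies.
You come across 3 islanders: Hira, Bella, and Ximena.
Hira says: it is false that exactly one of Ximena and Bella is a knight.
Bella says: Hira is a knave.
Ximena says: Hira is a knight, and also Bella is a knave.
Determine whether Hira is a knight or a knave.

Hira is a knave.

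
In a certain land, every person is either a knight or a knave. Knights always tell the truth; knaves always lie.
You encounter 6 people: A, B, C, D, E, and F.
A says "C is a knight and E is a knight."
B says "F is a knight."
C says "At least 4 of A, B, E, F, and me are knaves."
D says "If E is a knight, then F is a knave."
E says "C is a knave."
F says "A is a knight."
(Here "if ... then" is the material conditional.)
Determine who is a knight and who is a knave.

Since A is a knave, "C is a knight and E is a knight" needs to be false, which holds.
As a knave, B's statement "F is a knight" should be false; it is.
C is a knight, and the claim "at least 4 of A, B, E, F, and me are knaves" is indeed true.
D is a knight, and the claim "if E is a knight, then F is a knave" is indeed true.
Since E is a knave, "C is a knave" needs to be false, which holds.
F is a knave; "A is a knight" is false, as required.

Knights: C and D. Knaves: A, B, E, and F.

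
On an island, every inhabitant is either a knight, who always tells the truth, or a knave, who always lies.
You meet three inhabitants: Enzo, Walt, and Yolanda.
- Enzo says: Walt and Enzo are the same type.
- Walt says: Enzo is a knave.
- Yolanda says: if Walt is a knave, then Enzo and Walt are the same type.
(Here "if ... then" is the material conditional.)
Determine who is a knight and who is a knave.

Enzo is a knave, and the claim "Walt and Enzo are the same type" is indeed False.
Walt is a knight, and the claim "Enzo is a knave" is indeed True.
Yolanda is a knight; "if Walt is a knave, then Enzo and Walt are the same type" is True, as required.

Enzo is a knave, Walt is a knight, and Yolanda is a knight.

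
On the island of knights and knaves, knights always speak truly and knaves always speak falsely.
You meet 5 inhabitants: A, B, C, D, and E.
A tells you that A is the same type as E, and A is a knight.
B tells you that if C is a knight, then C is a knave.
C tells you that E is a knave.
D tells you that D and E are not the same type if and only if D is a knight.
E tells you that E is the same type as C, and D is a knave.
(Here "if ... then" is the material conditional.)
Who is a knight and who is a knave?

As a knave, A's statement "A is the same type as E, and A is a knight" should be False; it is.
Since B is a knave, "if C is a knight, then C is a knave" needs to be False, which holds.
C (knight): "E is a knave" — True. ✓
D (knight): "D and E are not the same type if and only if D is a knight" — True. ✓
E is a knave, and the claim "E is the same type as C, and D is a knave" is indeed False.

Knights: C and D. Knaves: A, B, and E.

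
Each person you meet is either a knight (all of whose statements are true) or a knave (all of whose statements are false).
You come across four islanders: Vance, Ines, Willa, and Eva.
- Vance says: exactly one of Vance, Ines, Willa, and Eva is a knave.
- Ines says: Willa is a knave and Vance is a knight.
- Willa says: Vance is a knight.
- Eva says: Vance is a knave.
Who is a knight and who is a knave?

Since Vance is a knave, "exactly one of Vance, Ines, Willa, and Eva is a knave" needs to be false, which holds.
As a knave, Ines's statement "Willa is a knave and Vance is a knight" should be false; it is.
Willa is a knave; "Vance is a knight" is false, as required.
Eva is a knight, so "Vance is a knave" must be true — and it is.

Vance is a knave, Ines is a knave, Willa is a knave, and Eva is a knight.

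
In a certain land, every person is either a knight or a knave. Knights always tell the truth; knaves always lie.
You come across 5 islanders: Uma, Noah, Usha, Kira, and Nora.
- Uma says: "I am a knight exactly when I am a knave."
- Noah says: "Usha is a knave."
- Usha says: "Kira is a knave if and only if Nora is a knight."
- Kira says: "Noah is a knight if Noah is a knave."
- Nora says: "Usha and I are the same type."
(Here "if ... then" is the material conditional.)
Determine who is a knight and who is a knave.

Since Uma is a knave, "I am a knight exactly when I am a knave" needs to be False, which holds.
Noah is a knave; "Usha is a knave" is False, as required.
Usha is a knight; "Kira is a knave if and only if Nora is a knight" is True, as required.
Kira is a knave; "Noah is a knight if Noah is a knave" is False, as required.
As a knight, Nora's statement "Usha and I are the same type" should be True; it is.

Knights: Usha and Nora. Knaves: Uma, Noah, and Kira.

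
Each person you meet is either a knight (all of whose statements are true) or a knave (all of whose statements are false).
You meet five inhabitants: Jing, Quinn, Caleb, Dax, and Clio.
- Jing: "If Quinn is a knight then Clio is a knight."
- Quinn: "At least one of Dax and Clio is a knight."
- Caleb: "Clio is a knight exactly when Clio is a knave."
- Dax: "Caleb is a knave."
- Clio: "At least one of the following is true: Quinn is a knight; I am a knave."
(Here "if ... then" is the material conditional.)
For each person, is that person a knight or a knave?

Knights: Jing, Quinn, Dax, and Clio. Knaves: Caleb.

Jing (knight): "if Quinn is a knight then Clio is a knight" — True. ✓
Since Quinn is a knight, "at least one of Dax and Clio is a knight" needs to be True, which holds.
Caleb is a knave, and the claim "Clio is a knight exactly when Clio is a knave" is indeed false.
Dax is a knight, and the claim "Caleb is a knave" is indeed True.
Clio (knight): "at least one of the following is true: Quinn is a knight; I am a knave" — True. ✓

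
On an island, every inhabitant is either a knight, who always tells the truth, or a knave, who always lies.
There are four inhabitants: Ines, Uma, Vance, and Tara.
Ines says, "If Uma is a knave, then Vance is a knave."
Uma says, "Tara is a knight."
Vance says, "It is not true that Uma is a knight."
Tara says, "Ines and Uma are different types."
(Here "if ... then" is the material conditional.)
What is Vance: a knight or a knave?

Vance is a knight.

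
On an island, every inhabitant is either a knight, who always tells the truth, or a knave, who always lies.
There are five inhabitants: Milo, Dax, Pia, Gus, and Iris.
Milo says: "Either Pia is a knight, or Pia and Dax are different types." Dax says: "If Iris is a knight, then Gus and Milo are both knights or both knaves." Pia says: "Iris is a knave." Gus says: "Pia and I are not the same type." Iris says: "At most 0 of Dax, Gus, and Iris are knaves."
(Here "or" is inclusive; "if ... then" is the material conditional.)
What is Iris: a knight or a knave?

Consistent assignments: {Milo=knight, Dax=knight, Pia=knave, Gus=knight, Iris=knight}
In every consistent assignment, Iris is a knight.

Iris is a knight.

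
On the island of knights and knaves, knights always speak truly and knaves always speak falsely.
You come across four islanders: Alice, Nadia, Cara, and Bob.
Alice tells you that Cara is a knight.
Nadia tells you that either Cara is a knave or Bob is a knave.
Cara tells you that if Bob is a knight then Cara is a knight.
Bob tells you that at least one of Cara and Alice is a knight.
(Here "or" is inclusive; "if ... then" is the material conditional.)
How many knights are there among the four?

3

The unique consistent assignment is Alice=knight, Nadia=knave, Cara=knight, Bob=knight.
That has 3 knights.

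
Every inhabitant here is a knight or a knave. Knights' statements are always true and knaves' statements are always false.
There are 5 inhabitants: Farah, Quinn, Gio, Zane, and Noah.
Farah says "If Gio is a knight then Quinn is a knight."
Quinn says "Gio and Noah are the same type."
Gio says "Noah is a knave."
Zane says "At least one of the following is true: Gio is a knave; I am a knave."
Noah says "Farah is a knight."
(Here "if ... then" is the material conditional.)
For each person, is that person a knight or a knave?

Knights: Farah, Zane, and Noah. Knaves: Quinn and Gio.

Since Farah is a knight, "if Gio is a knight then Quinn is a knight" needs to be True, which holds.
Quinn (knave): "Gio and Noah are the same type" — false. ✓
Gio (knave): "Noah is a knave" — false. ✓
As a knight, Zane's statement "at least one of the following is true: Gio is a knave; I am a knave" should be True; it is.
Noah (knight): "Farah is a knight" — True. ✓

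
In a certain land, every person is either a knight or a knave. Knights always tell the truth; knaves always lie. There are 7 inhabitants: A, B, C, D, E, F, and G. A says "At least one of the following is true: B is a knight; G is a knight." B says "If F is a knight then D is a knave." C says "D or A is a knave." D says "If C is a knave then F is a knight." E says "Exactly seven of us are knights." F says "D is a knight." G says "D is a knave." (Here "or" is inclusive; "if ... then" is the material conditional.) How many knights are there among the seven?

3

The unique consistent assignment is A=knave, B=knave, C=knight, D=knight, E=knave, F=knight, G=knave.
That has 3 knights.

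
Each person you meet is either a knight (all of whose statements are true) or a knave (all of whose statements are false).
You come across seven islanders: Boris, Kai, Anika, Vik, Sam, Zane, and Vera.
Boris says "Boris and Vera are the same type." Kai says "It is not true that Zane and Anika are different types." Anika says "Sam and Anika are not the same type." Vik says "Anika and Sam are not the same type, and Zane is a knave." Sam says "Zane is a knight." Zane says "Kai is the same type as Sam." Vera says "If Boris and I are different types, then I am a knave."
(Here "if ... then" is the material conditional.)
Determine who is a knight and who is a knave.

Boris is a knight, Kai is a knight, Anika is a knave, Vik is a knave, Sam is a knave, Zane is a knave, and Vera is a knight.

As a knight, Boris's statement "Boris and Vera are the same type" should be true; it is.
As a knight, Kai's statement "it is not true that Zane and Anika are different types" should be true; it is.
As a knave, Anika's statement "Sam and Anika are not the same type" should be False; it is.
Vik is a knave; "Anika and Sam are not the same type, and Zane is a knave" is False, as required.
Sam is a knave, so "Zane is a knight" must be False — and it is.
Since Zane is a knave, "Kai is the same type as Sam" needs to be False, which holds.
Vera is a knight, and the claim "if Boris and I are different types, then I am a knave" is indeed true.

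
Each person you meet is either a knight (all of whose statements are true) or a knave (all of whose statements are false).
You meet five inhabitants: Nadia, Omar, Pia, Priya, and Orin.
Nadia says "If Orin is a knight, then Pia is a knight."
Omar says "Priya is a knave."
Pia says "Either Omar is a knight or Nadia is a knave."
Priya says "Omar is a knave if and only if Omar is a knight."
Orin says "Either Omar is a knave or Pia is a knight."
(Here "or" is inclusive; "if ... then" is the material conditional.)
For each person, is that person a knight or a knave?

Nadia is a knight, Omar is a knight, Pia is a knight, Priya is a knave, and Orin is a knight.

Suppose Nadia is a knave. Then Nadia's statement "if Orin is a knight, then Pia is a knight" would have to be false. Checking the 16 ways to assign the others, none is consistent with every speaker.
(For instance, with Omar=knight, Pia=knight, Priya=knave, Orin=knight, Nadia's claim "if Orin is a knight, then Pia is a knight" comes out true where it would need to be false.)
So Nadia must be a knight, making "if Orin is a knight, then Pia is a knight" true. Taking Nadia=knight, Omar=knight, Pia=knight, Priya=knave, Orin=knight, each remaining statement checks out:
  Omar (knight): "Priya is a knave" — true. ✓
  Pia (knight): "either Omar is a knight or Nadia is a knave" — true. ✓
  Priya (knave): "Omar is a knave if and only if Omar is a knight" — false. ✓
  Orin (knight): "either Omar is a knave or Pia is a knight" — true. ✓
This is the unique consistent assignment.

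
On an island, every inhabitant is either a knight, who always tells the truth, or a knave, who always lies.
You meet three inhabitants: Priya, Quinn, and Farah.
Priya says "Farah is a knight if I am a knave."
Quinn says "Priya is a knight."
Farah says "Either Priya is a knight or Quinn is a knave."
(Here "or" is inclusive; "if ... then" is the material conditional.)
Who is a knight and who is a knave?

Knights: Priya, Quinn, and Farah. Knaves: none.

Suppose Priya is a knave. Then Priya's statement "Farah is a knight if I am a knave" would have to be false. Checking the 4 ways to assign the others, none is consistent with every speaker.
(For instance, with Quinn=knight, Farah=knight, Priya's claim "Farah is a knight if I am a knave" comes out true where it would need to be false.)
So Priya must be a knight, making "Farah is a knight if I am a knave" true. Taking Priya=knight, Quinn=knight, Farah=knight, each remaining statement checks out:
  Quinn (knight): "Priya is a knight" — true. ✓
  Farah (knight): "either Priya is a knight or Quinn is a knave" — true. ✓
This is the unique consistent assignment.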